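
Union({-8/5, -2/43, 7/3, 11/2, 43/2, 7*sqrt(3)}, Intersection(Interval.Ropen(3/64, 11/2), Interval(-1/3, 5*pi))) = Union({-8/5, -2/43, 43/2, 7*sqrt(3)}, Interval(3/64, 11/2))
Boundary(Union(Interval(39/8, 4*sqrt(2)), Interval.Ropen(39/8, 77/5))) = {39/8, 77/5}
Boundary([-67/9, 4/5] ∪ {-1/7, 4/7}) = {-67/9, 4/5}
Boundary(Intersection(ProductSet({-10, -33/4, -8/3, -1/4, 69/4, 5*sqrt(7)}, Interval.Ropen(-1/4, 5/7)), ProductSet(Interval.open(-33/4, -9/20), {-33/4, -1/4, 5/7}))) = ProductSet({-8/3}, {-1/4})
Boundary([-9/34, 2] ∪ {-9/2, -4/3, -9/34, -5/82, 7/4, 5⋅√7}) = {-9/2, -4/3, -9/34, 2, 5⋅√7}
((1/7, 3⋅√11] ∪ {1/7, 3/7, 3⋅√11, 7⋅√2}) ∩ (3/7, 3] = (3/7, 3]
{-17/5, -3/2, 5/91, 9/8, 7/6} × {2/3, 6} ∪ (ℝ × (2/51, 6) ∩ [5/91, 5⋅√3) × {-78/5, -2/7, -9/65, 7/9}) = ({-17/5, -3/2, 5/91, 9/8, 7/6} × {2/3, 6}) ∪ ([5/91, 5⋅√3) × {7/9})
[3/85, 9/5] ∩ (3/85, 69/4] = (3/85, 9/5]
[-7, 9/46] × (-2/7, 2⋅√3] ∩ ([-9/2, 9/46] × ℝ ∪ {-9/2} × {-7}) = [-9/2, 9/46] × (-2/7, 2⋅√3]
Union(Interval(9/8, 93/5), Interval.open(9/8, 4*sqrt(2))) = Interval(9/8, 93/5)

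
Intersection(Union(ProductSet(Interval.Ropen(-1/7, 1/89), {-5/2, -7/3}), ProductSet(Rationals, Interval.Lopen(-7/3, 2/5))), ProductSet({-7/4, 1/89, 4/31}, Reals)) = ProductSet({-7/4, 1/89, 4/31}, Interval.Lopen(-7/3, 2/5))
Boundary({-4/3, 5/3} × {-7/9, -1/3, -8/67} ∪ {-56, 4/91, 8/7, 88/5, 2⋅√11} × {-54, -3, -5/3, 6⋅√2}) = ({-4/3, 5/3} × {-7/9, -1/3, -8/67}) ∪ ({-56, 4/91, 8/7, 88/5, 2⋅√11} × {-54, -3, -5/3, 6⋅√2})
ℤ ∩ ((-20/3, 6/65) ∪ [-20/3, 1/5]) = {-6, -5, …, 0}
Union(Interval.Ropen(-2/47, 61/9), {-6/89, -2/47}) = Union({-6/89}, Interval.Ropen(-2/47, 61/9))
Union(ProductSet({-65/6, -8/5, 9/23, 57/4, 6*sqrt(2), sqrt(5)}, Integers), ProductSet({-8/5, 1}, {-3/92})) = Union(ProductSet({-8/5, 1}, {-3/92}), ProductSet({-65/6, -8/5, 9/23, 57/4, 6*sqrt(2), sqrt(5)}, Integers))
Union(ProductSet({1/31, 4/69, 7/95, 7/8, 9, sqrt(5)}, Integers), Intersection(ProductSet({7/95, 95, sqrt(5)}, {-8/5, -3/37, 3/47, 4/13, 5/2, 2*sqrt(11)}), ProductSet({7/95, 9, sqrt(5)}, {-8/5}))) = Union(ProductSet({7/95, sqrt(5)}, {-8/5}), ProductSet({1/31, 4/69, 7/95, 7/8, 9, sqrt(5)}, Integers))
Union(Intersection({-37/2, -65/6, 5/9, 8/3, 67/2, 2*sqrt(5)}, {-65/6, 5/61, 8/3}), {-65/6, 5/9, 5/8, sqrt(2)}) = {-65/6, 5/9, 5/8, 8/3, sqrt(2)}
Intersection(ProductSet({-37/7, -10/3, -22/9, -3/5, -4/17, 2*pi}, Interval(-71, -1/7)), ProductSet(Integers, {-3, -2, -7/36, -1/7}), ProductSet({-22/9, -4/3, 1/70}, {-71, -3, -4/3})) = EmptySet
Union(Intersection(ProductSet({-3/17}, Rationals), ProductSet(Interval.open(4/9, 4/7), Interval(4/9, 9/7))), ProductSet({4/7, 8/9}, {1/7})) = ProductSet({4/7, 8/9}, {1/7})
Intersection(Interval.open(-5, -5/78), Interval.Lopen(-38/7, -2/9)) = Interval.Lopen(-5, -2/9)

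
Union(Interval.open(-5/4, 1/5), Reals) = Interval(-oo, oo)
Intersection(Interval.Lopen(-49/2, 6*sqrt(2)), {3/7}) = {3/7}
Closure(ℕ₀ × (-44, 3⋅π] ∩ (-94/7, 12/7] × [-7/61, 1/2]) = {0, 1} × [-7/61, 1/2]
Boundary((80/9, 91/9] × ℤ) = [80/9, 91/9] × ℤ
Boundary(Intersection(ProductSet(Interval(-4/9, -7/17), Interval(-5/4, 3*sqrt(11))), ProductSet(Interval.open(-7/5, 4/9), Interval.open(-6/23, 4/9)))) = Union(ProductSet({-4/9, -7/17}, Interval(-6/23, 4/9)), ProductSet(Interval(-4/9, -7/17), {-6/23, 4/9}))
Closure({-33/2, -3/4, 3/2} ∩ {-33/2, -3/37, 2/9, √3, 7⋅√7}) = {-33/2}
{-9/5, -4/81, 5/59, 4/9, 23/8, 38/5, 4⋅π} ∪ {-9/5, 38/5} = {-9/5, -4/81, 5/59, 4/9, 23/8, 38/5, 4⋅π}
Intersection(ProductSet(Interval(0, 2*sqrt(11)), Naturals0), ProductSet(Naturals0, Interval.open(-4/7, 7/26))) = ProductSet(Range(0, 7, 1), Range(0, 1, 1))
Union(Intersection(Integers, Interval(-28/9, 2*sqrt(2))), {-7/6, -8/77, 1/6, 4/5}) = Union({-7/6, -8/77, 1/6, 4/5}, Range(-3, 3, 1))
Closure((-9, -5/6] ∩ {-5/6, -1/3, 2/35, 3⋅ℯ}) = {-5/6}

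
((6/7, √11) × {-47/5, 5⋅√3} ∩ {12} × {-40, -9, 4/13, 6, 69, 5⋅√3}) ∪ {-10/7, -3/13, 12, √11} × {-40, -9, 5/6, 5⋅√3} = {-10/7, -3/13, 12, √11} × {-40, -9, 5/6, 5⋅√3}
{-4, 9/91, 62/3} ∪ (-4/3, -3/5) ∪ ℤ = ℤ ∪ (-4/3, -3/5) ∪ {9/91, 62/3}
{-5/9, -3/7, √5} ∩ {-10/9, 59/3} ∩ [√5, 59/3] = ∅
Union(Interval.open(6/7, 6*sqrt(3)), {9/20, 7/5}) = Union({9/20}, Interval.open(6/7, 6*sqrt(3)))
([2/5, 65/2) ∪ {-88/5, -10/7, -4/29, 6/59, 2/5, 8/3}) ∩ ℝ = {-88/5, -10/7, -4/29, 6/59} ∪ [2/5, 65/2)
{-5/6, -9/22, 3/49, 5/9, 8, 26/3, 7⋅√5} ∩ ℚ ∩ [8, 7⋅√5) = {8, 26/3}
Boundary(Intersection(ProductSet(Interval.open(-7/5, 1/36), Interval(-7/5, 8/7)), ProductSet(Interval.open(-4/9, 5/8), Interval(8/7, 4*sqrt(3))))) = ProductSet(Interval(-4/9, 1/36), {8/7})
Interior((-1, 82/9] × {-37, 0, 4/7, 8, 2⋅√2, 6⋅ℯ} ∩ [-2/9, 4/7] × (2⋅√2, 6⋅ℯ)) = ∅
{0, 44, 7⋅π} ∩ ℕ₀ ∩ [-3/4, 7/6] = {0}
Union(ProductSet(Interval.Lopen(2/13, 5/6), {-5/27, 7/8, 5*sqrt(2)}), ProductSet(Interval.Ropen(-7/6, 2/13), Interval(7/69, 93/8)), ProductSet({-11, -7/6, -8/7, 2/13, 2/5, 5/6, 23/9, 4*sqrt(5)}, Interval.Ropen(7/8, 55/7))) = Union(ProductSet({-11, -7/6, -8/7, 2/13, 2/5, 5/6, 23/9, 4*sqrt(5)}, Interval.Ropen(7/8, 55/7)), ProductSet(Interval.Ropen(-7/6, 2/13), Interval(7/69, 93/8)), ProductSet(Interval.Lopen(2/13, 5/6), {-5/27, 7/8, 5*sqrt(2)}))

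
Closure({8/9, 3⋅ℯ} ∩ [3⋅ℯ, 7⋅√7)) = {3⋅ℯ}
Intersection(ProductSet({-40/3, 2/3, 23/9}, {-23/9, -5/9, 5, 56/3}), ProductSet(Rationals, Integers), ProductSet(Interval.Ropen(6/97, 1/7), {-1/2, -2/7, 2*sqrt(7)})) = EmptySet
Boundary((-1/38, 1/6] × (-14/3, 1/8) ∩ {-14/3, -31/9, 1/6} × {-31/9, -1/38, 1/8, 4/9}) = {1/6} × {-31/9, -1/38}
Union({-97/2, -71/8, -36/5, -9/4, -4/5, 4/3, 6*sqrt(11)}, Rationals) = Union({6*sqrt(11)}, Rationals)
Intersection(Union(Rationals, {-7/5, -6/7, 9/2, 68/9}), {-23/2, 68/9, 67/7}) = {-23/2, 68/9, 67/7}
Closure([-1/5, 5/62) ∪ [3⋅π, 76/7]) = [-1/5, 5/62] ∪ [3⋅π, 76/7]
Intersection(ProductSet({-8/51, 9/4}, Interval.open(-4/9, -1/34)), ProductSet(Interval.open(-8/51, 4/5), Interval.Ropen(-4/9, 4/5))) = EmptySet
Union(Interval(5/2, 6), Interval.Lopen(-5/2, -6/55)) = Union(Interval.Lopen(-5/2, -6/55), Interval(5/2, 6))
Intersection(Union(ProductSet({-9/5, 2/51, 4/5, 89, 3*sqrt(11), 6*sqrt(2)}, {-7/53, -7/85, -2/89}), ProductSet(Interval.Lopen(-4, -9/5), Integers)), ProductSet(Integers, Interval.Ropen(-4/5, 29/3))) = Union(ProductSet({89}, {-7/53, -7/85, -2/89}), ProductSet(Range(-3, -1, 1), Range(0, 10, 1)))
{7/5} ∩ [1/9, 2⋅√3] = {7/5}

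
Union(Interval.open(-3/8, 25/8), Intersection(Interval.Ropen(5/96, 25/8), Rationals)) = Union(Intersection(Interval.Ropen(5/96, 25/8), Rationals), Interval.open(-3/8, 25/8))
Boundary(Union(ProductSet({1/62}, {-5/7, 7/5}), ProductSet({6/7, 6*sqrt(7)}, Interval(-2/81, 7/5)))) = Union(ProductSet({1/62}, {-5/7, 7/5}), ProductSet({6/7, 6*sqrt(7)}, Interval(-2/81, 7/5)))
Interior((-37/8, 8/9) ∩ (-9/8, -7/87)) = (-9/8, -7/87)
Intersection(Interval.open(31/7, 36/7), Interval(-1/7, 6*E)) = Interval.open(31/7, 36/7)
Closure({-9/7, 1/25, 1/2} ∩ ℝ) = {-9/7, 1/25, 1/2}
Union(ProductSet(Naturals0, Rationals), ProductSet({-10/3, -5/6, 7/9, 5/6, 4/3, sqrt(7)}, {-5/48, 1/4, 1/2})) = Union(ProductSet({-10/3, -5/6, 7/9, 5/6, 4/3, sqrt(7)}, {-5/48, 1/4, 1/2}), ProductSet(Naturals0, Rationals))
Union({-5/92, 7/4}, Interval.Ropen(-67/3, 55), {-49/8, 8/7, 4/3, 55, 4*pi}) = Interval(-67/3, 55)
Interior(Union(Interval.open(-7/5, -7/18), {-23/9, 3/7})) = Interval.open(-7/5, -7/18)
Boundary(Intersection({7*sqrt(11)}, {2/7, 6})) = EmptySet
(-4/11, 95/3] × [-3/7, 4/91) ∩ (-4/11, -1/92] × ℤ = (-4/11, -1/92] × {0}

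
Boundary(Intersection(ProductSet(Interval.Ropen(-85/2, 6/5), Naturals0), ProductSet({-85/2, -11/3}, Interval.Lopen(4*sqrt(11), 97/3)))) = ProductSet({-85/2, -11/3}, Range(14, 33, 1))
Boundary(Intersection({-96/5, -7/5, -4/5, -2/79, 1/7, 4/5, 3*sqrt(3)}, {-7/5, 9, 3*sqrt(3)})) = {-7/5, 3*sqrt(3)}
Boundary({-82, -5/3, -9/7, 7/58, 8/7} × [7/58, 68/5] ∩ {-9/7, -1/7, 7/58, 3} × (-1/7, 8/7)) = {-9/7, 7/58} × [7/58, 8/7]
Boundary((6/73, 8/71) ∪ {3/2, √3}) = {6/73, 8/71, 3/2, √3}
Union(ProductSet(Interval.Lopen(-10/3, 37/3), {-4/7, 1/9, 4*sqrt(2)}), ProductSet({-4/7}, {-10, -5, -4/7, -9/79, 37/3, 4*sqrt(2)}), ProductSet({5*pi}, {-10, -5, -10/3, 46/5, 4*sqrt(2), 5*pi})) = Union(ProductSet({-4/7}, {-10, -5, -4/7, -9/79, 37/3, 4*sqrt(2)}), ProductSet({5*pi}, {-10, -5, -10/3, 46/5, 4*sqrt(2), 5*pi}), ProductSet(Interval.Lopen(-10/3, 37/3), {-4/7, 1/9, 4*sqrt(2)}))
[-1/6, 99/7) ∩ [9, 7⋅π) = [9, 99/7)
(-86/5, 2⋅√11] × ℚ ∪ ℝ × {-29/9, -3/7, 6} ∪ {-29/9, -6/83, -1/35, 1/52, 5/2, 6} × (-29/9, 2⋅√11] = (ℝ × {-29/9, -3/7, 6}) ∪ ((-86/5, 2⋅√11] × ℚ) ∪ ({-29/9, -6/83, -1/35, 1/52, 5/2, 6} × (-29/9, 2⋅√11])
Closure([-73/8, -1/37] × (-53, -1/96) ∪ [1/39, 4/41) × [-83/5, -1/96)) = ({1/39, 4/41} × [-83/5, -1/96]) ∪ ([1/39, 4/41] × {-83/5, -1/96}) ∪ ([-73/8, -1/37] × [-53, -1/96]) ∪ ([1/39, 4/41) × [-83/5, -1/96))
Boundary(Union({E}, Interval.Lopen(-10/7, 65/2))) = {-10/7, 65/2}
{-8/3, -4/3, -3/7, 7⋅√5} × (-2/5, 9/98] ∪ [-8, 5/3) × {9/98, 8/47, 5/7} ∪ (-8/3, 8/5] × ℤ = ((-8/3, 8/5] × ℤ) ∪ ([-8, 5/3) × {9/98, 8/47, 5/7}) ∪ ({-8/3, -4/3, -3/7, 7⋅√5} × (-2/5, 9/98])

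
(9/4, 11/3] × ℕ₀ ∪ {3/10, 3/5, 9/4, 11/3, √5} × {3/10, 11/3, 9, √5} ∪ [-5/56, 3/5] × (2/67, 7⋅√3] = ((9/4, 11/3] × ℕ₀) ∪ ([-5/56, 3/5] × (2/67, 7⋅√3]) ∪ ({3/10, 3/5, 9/4, 11/3, √5} × {3/10, 11/3, 9, √5})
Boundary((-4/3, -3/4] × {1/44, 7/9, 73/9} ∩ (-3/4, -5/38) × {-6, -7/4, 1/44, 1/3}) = ∅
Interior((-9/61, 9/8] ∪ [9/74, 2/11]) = (-9/61, 9/8)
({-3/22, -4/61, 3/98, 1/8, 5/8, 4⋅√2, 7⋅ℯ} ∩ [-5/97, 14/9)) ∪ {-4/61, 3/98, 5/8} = {-4/61, 3/98, 1/8, 5/8}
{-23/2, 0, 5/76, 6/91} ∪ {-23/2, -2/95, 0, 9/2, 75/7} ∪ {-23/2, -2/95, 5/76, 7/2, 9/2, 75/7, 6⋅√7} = {-23/2, -2/95, 0, 5/76, 6/91, 7/2, 9/2, 75/7, 6⋅√7}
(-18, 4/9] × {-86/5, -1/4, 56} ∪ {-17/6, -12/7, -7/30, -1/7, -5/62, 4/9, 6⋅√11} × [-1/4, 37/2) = ((-18, 4/9] × {-86/5, -1/4, 56}) ∪ ({-17/6, -12/7, -7/30, -1/7, -5/62, 4/9, 6⋅√11} × [-1/4, 37/2))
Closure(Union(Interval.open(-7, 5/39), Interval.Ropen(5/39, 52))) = Interval(-7, 52)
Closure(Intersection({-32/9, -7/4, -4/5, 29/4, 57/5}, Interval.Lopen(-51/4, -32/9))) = {-32/9}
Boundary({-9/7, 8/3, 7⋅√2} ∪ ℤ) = ℤ ∪ {-9/7, 8/3, 7⋅√2}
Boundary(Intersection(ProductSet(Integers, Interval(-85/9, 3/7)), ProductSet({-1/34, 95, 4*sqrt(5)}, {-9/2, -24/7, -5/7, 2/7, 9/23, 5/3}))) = ProductSet({95}, {-9/2, -24/7, -5/7, 2/7, 9/23})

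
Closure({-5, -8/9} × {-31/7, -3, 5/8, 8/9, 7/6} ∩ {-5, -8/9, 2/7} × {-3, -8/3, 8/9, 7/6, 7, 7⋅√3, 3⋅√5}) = {-5, -8/9} × {-3, 8/9, 7/6}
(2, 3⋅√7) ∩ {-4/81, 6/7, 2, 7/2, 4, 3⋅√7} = {7/2, 4}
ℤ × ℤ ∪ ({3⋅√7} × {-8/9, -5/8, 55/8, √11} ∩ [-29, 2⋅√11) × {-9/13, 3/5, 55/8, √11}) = ℤ × ℤ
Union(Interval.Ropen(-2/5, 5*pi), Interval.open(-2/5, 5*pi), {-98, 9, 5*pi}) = Union({-98}, Interval(-2/5, 5*pi))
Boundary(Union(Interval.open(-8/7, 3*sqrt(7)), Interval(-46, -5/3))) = {-46, -5/3, -8/7, 3*sqrt(7)}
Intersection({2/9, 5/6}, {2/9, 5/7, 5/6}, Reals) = {2/9, 5/6}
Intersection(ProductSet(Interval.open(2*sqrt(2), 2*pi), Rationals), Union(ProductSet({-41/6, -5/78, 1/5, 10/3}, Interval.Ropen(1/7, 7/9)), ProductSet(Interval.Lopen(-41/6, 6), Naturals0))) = Union(ProductSet({10/3}, Intersection(Interval.Ropen(1/7, 7/9), Rationals)), ProductSet(Interval.Lopen(2*sqrt(2), 6), Naturals0))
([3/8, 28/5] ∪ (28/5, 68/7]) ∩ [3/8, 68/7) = [3/8, 68/7)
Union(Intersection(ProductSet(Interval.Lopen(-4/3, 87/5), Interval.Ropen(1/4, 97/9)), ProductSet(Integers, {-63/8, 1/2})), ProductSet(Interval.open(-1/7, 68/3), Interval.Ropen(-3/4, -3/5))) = Union(ProductSet(Interval.open(-1/7, 68/3), Interval.Ropen(-3/4, -3/5)), ProductSet(Range(-1, 18, 1), {1/2}))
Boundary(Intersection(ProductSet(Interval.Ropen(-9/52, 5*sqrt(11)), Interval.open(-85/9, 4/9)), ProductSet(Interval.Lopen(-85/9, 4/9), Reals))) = Union(ProductSet({-9/52, 4/9}, Interval(-85/9, 4/9)), ProductSet(Interval(-9/52, 4/9), {-85/9, 4/9}))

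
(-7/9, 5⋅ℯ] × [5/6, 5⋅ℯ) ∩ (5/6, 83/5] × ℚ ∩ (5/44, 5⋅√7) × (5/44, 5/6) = ∅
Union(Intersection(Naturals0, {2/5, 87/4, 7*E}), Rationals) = Rationals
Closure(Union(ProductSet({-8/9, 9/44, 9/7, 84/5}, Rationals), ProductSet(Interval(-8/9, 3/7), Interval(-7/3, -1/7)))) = Union(ProductSet({-8/9, 9/7, 84/5}, Reals), ProductSet({-8/9, 9/44, 9/7, 84/5}, Union(Interval(-oo, -7/3), Interval(-1/7, oo), Rationals)), ProductSet(Interval(-8/9, 3/7), Interval(-7/3, -1/7)))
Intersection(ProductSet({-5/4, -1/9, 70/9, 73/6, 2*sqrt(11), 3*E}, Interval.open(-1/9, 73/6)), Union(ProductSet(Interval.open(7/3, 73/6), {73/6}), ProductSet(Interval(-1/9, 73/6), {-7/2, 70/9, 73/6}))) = ProductSet({-1/9, 70/9, 73/6, 2*sqrt(11), 3*E}, {70/9})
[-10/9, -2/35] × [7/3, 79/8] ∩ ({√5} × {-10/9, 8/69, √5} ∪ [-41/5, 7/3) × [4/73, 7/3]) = [-10/9, -2/35] × {7/3}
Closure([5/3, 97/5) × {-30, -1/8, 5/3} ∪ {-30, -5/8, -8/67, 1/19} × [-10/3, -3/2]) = ([5/3, 97/5] × {-30, -1/8, 5/3}) ∪ ({-30, -5/8, -8/67, 1/19} × [-10/3, -3/2])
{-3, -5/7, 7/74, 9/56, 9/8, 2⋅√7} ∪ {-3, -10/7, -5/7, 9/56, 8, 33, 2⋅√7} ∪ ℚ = ℚ ∪ {2⋅√7}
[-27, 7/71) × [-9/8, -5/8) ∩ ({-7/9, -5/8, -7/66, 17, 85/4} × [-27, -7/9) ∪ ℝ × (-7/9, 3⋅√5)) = ({-7/9, -5/8, -7/66} × [-9/8, -7/9)) ∪ ([-27, 7/71) × (-7/9, -5/8))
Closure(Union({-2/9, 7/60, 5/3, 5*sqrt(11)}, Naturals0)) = Union({-2/9, 7/60, 5/3, 5*sqrt(11)}, Naturals0)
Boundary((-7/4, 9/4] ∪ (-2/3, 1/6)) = {-7/4, 9/4}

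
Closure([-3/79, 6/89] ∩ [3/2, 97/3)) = ∅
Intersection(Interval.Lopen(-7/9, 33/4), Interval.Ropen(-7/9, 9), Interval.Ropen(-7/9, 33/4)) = Interval.open(-7/9, 33/4)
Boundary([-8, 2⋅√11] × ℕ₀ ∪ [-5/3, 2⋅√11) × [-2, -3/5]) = ({-5/3, 2⋅√11} × [-2, -3/5]) ∪ ([-5/3, 2⋅√11] × {-2, -3/5}) ∪ (([-8, -5/3] ∪ {2⋅√11}) × ℕ₀) ∪ ([-8, 2⋅√11] × (ℕ₀ \ (-2, -3/5)))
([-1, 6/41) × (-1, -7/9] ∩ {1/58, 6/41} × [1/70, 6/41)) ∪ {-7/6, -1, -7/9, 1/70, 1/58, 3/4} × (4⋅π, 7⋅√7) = {-7/6, -1, -7/9, 1/70, 1/58, 3/4} × (4⋅π, 7⋅√7)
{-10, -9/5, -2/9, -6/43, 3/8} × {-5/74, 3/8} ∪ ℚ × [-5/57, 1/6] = (ℚ × [-5/57, 1/6]) ∪ ({-10, -9/5, -2/9, -6/43, 3/8} × {-5/74, 3/8})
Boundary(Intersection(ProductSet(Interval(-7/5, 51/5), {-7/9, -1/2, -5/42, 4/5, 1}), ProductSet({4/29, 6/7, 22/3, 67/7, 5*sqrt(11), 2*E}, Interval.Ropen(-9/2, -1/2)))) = ProductSet({4/29, 6/7, 22/3, 67/7, 2*E}, {-7/9})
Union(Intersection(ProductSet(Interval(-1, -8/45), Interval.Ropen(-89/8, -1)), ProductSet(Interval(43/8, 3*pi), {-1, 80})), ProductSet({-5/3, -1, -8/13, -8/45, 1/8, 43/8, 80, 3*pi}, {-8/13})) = ProductSet({-5/3, -1, -8/13, -8/45, 1/8, 43/8, 80, 3*pi}, {-8/13})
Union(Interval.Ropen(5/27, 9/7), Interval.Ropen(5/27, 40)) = Interval.Ropen(5/27, 40)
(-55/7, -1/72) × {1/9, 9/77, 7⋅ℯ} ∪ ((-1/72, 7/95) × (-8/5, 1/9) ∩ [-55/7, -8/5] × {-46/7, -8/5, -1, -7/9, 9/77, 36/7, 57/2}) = (-55/7, -1/72) × {1/9, 9/77, 7⋅ℯ}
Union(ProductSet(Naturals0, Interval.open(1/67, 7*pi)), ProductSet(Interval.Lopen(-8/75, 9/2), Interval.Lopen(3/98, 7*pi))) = Union(ProductSet(Interval.Lopen(-8/75, 9/2), Interval.Lopen(3/98, 7*pi)), ProductSet(Naturals0, Interval.open(1/67, 7*pi)))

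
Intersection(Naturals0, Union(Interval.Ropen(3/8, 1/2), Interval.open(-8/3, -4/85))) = EmptySet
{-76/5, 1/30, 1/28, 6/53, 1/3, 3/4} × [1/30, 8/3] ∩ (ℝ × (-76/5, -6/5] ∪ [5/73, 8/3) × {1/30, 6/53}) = {6/53, 1/3, 3/4} × {1/30, 6/53}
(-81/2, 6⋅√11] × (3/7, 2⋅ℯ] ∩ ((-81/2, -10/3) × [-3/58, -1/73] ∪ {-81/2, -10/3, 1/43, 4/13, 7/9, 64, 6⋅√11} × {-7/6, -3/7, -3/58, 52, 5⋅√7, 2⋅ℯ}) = {-10/3, 1/43, 4/13, 7/9, 6⋅√11} × {2⋅ℯ}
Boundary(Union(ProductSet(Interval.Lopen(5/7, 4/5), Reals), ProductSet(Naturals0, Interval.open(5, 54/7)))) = Union(ProductSet(Complement(Naturals0, Interval.open(5/7, 4/5)), Interval(5, 54/7)), ProductSet({5/7, 4/5}, Reals))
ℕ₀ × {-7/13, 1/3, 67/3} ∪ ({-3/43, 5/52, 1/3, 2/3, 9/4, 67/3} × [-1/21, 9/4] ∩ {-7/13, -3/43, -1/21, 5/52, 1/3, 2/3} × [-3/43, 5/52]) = (ℕ₀ × {-7/13, 1/3, 67/3}) ∪ ({-3/43, 5/52, 1/3, 2/3} × [-1/21, 5/52])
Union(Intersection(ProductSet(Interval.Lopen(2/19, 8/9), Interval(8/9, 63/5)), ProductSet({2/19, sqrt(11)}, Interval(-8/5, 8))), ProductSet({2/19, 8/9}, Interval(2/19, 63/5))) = ProductSet({2/19, 8/9}, Interval(2/19, 63/5))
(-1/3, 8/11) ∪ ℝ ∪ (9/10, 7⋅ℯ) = (-∞, ∞)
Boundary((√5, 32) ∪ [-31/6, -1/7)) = {-31/6, -1/7, 32, √5}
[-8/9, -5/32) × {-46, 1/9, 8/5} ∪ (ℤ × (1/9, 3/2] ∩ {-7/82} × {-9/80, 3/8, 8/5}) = [-8/9, -5/32) × {-46, 1/9, 8/5}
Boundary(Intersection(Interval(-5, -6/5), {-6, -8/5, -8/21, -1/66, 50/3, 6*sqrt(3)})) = {-8/5}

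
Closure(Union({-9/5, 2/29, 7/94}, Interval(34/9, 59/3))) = Union({-9/5, 2/29, 7/94}, Interval(34/9, 59/3))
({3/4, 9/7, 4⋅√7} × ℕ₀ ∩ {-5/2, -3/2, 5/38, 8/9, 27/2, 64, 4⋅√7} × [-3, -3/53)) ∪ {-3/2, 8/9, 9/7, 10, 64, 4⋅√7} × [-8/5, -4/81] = {-3/2, 8/9, 9/7, 10, 64, 4⋅√7} × [-8/5, -4/81]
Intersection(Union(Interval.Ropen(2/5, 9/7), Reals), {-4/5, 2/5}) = {-4/5, 2/5}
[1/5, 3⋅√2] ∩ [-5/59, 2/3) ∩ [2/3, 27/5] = ∅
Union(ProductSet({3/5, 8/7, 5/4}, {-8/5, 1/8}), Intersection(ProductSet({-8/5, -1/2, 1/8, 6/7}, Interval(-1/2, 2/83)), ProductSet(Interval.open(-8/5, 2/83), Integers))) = Union(ProductSet({-1/2}, Range(0, 1, 1)), ProductSet({3/5, 8/7, 5/4}, {-8/5, 1/8}))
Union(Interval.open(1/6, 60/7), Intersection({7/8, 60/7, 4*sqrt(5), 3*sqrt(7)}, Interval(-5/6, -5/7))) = Interval.open(1/6, 60/7)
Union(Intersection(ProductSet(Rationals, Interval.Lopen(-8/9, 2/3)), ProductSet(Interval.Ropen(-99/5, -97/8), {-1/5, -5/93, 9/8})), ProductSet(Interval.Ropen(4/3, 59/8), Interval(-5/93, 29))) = Union(ProductSet(Intersection(Interval.Ropen(-99/5, -97/8), Rationals), {-1/5, -5/93}), ProductSet(Interval.Ropen(4/3, 59/8), Interval(-5/93, 29)))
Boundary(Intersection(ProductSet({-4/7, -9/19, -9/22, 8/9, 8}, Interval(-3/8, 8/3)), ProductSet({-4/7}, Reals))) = ProductSet({-4/7}, Interval(-3/8, 8/3))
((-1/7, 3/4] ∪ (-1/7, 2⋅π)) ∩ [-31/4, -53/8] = ∅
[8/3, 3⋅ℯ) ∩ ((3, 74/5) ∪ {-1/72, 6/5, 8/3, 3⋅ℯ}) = {8/3} ∪ (3, 3⋅ℯ)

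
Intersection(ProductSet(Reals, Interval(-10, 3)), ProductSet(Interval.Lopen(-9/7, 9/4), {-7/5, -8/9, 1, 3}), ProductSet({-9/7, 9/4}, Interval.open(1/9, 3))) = ProductSet({9/4}, {1})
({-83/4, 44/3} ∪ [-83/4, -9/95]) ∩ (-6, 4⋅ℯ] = (-6, -9/95]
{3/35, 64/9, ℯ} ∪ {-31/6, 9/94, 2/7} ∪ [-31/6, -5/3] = [-31/6, -5/3] ∪ {3/35, 9/94, 2/7, 64/9, ℯ}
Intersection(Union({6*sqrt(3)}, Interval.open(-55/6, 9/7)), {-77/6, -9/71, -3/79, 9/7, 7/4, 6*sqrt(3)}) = {-9/71, -3/79, 6*sqrt(3)}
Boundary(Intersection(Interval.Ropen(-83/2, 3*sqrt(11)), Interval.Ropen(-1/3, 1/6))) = {-1/3, 1/6}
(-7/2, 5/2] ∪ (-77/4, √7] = (-77/4, √7]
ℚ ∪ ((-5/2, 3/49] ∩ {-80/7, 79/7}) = ℚ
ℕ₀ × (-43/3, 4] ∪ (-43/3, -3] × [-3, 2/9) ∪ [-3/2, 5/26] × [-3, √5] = (ℕ₀ × (-43/3, 4]) ∪ ((-43/3, -3] × [-3, 2/9)) ∪ ([-3/2, 5/26] × [-3, √5])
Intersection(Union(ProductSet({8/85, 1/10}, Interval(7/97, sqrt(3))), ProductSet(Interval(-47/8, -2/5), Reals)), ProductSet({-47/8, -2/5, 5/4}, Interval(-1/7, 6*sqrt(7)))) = ProductSet({-47/8, -2/5}, Interval(-1/7, 6*sqrt(7)))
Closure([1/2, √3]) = [1/2, √3]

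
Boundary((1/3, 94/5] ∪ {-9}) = {-9, 1/3, 94/5}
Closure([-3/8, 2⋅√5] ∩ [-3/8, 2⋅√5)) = [-3/8, 2⋅√5]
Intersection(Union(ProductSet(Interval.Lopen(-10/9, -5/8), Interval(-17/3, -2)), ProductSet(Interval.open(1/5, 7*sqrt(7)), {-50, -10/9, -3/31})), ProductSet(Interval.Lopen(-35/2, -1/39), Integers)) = ProductSet(Interval.Lopen(-10/9, -5/8), Range(-5, -1, 1))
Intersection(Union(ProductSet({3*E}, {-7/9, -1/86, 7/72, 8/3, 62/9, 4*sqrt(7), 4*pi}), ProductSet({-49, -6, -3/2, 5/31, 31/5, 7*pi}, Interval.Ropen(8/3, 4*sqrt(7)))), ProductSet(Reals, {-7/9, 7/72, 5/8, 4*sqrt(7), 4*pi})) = ProductSet({3*E}, {-7/9, 7/72, 4*sqrt(7), 4*pi})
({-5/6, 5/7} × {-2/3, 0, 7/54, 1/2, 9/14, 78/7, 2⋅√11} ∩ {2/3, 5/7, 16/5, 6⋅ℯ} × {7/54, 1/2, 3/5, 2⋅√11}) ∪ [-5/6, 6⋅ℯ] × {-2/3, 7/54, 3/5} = ({5/7} × {7/54, 1/2, 2⋅√11}) ∪ ([-5/6, 6⋅ℯ] × {-2/3, 7/54, 3/5})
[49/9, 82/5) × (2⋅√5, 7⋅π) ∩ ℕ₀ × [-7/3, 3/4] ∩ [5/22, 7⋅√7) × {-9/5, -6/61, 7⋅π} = ∅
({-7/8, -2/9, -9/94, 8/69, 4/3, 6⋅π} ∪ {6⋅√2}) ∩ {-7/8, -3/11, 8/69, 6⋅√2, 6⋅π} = {-7/8, 8/69, 6⋅√2, 6⋅π}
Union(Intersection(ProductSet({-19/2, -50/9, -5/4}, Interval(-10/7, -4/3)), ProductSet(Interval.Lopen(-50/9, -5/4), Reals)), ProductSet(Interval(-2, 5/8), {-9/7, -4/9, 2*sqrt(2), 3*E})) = Union(ProductSet({-5/4}, Interval(-10/7, -4/3)), ProductSet(Interval(-2, 5/8), {-9/7, -4/9, 2*sqrt(2), 3*E}))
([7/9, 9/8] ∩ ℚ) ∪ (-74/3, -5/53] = (-74/3, -5/53] ∪ (ℚ ∩ [7/9, 9/8])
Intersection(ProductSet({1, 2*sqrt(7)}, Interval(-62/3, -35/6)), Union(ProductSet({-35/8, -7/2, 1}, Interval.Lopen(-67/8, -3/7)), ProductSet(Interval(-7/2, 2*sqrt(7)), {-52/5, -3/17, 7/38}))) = Union(ProductSet({1}, Interval.Lopen(-67/8, -35/6)), ProductSet({1, 2*sqrt(7)}, {-52/5}))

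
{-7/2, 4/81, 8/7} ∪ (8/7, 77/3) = {-7/2, 4/81} ∪ [8/7, 77/3)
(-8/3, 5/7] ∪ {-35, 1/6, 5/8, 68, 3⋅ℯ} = {-35, 68, 3⋅ℯ} ∪ (-8/3, 5/7]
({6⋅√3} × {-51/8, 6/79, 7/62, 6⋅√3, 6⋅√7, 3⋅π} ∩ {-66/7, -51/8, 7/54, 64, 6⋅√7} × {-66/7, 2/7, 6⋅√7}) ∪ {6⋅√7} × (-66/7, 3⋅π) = {6⋅√7} × (-66/7, 3⋅π)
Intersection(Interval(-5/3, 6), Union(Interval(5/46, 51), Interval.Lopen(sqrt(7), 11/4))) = Interval(5/46, 6)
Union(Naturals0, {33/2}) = Union({33/2}, Naturals0)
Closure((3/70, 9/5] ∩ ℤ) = {1}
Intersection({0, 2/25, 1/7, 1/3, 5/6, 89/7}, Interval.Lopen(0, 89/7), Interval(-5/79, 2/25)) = {2/25}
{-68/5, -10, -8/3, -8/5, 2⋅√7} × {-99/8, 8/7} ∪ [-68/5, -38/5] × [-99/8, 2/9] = ([-68/5, -38/5] × [-99/8, 2/9]) ∪ ({-68/5, -10, -8/3, -8/5, 2⋅√7} × {-99/8, 8/7})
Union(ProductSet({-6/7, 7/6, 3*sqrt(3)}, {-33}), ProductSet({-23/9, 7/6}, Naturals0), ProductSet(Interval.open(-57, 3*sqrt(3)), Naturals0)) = Union(ProductSet({-6/7, 7/6, 3*sqrt(3)}, {-33}), ProductSet(Interval.open(-57, 3*sqrt(3)), Naturals0))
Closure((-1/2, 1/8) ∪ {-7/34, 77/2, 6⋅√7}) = [-1/2, 1/8] ∪ {77/2, 6⋅√7}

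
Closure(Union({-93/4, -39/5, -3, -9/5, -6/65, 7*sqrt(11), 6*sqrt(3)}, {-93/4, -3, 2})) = {-93/4, -39/5, -3, -9/5, -6/65, 2, 7*sqrt(11), 6*sqrt(3)}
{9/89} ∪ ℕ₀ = ℕ₀ ∪ {9/89}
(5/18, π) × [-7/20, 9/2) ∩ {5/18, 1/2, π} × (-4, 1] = {1/2} × [-7/20, 1]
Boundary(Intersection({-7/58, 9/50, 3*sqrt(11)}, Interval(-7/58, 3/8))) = {-7/58, 9/50}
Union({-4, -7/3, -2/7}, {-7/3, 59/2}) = {-4, -7/3, -2/7, 59/2}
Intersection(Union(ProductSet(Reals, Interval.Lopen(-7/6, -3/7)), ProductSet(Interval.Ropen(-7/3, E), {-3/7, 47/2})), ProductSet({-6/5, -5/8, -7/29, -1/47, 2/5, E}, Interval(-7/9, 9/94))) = ProductSet({-6/5, -5/8, -7/29, -1/47, 2/5, E}, Interval(-7/9, -3/7))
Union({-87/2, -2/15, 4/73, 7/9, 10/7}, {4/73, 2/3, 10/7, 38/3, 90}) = {-87/2, -2/15, 4/73, 2/3, 7/9, 10/7, 38/3, 90}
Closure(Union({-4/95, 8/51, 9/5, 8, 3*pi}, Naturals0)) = Union({-4/95, 8/51, 9/5, 3*pi}, Naturals0)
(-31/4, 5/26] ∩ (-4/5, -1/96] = (-4/5, -1/96]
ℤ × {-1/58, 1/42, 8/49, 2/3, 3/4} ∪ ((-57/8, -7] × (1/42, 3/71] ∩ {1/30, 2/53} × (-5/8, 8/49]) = ℤ × {-1/58, 1/42, 8/49, 2/3, 3/4}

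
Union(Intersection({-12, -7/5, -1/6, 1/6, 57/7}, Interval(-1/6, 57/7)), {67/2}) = {-1/6, 1/6, 57/7, 67/2}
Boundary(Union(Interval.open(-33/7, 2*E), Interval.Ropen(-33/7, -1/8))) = {-33/7, 2*E}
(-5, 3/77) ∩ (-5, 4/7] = (-5, 3/77)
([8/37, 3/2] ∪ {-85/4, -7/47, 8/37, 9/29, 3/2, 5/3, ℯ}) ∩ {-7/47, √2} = {-7/47, √2}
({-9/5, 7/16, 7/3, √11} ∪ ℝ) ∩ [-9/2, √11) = [-9/2, √11)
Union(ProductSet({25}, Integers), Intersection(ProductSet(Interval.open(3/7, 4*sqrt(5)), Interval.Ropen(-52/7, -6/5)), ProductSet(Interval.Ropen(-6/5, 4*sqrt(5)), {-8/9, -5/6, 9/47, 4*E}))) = ProductSet({25}, Integers)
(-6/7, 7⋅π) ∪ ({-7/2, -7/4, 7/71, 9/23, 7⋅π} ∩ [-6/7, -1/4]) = (-6/7, 7⋅π)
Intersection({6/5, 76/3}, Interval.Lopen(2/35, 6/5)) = {6/5}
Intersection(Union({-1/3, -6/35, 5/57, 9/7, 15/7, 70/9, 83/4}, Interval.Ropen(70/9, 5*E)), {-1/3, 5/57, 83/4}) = {-1/3, 5/57, 83/4}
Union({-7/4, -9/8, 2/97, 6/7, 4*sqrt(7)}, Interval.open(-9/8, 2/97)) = Union({-7/4, 6/7, 4*sqrt(7)}, Interval(-9/8, 2/97))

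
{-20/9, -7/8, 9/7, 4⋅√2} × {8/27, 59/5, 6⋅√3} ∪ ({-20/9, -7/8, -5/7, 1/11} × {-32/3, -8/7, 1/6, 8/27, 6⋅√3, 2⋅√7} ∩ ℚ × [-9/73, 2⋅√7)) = ({-20/9, -7/8, -5/7, 1/11} × {1/6, 8/27}) ∪ ({-20/9, -7/8, 9/7, 4⋅√2} × {8/27, 59/5, 6⋅√3})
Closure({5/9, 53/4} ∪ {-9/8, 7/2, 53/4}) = {-9/8, 5/9, 7/2, 53/4}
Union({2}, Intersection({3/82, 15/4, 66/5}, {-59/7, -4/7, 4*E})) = {2}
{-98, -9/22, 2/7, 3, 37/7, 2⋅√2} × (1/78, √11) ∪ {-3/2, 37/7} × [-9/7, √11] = ({-3/2, 37/7} × [-9/7, √11]) ∪ ({-98, -9/22, 2/7, 3, 37/7, 2⋅√2} × (1/78, √11))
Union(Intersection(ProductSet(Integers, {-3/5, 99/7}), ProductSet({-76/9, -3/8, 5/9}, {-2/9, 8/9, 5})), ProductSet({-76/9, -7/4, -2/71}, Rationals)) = ProductSet({-76/9, -7/4, -2/71}, Rationals)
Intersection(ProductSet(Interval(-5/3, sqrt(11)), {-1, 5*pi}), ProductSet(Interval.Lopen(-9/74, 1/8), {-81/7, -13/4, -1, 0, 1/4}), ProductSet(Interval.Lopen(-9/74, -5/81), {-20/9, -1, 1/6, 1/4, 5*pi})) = ProductSet(Interval.Lopen(-9/74, -5/81), {-1})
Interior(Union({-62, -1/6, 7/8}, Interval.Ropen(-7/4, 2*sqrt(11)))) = Interval.open(-7/4, 2*sqrt(11))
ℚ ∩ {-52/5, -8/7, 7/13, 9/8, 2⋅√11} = {-52/5, -8/7, 7/13, 9/8}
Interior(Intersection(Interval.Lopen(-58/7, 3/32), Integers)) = EmptySet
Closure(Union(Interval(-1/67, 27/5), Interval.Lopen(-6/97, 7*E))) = Interval(-6/97, 7*E)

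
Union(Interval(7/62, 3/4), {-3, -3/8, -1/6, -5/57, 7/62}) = Union({-3, -3/8, -1/6, -5/57}, Interval(7/62, 3/4))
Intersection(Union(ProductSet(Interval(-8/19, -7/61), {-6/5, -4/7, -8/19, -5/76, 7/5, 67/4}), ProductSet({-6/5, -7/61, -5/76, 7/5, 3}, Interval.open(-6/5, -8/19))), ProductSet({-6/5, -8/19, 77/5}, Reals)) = Union(ProductSet({-6/5}, Interval.open(-6/5, -8/19)), ProductSet({-8/19}, {-6/5, -4/7, -8/19, -5/76, 7/5, 67/4}))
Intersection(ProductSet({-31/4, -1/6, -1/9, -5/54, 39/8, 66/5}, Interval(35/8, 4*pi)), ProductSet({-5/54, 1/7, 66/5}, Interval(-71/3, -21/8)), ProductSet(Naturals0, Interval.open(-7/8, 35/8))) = EmptySet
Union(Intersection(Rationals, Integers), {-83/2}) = Union({-83/2}, Integers)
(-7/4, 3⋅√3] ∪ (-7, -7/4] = (-7, 3⋅√3]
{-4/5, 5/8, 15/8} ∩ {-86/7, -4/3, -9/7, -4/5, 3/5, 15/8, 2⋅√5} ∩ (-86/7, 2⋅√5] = {-4/5, 15/8}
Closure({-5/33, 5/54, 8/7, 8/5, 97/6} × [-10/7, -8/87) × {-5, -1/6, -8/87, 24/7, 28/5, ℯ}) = {-5/33, 5/54, 8/7, 8/5, 97/6} × [-10/7, -8/87] × {-5, -1/6, -8/87, 24/7, 28/5, ℯ}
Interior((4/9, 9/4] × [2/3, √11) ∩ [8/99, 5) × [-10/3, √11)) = (4/9, 9/4) × (2/3, √11)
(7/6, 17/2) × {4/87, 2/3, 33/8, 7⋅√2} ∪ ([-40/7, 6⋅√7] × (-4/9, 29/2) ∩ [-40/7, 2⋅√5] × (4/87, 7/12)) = ([-40/7, 2⋅√5] × (4/87, 7/12)) ∪ ((7/6, 17/2) × {4/87, 2/3, 33/8, 7⋅√2})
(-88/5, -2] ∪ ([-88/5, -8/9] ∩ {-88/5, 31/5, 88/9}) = [-88/5, -2]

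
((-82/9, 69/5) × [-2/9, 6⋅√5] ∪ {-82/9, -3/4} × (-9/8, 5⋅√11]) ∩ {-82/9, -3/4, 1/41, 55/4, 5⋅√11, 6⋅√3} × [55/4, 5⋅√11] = {-82/9, -3/4} × [55/4, 5⋅√11]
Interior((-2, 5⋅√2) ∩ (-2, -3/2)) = (-2, -3/2)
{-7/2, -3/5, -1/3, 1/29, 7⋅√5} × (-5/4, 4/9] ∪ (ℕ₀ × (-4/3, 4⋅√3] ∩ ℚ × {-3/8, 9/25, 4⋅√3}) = (ℕ₀ × {-3/8, 9/25, 4⋅√3}) ∪ ({-7/2, -3/5, -1/3, 1/29, 7⋅√5} × (-5/4, 4/9])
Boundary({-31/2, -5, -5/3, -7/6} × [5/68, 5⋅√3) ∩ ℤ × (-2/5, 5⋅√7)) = {-5} × [5/68, 5⋅√3]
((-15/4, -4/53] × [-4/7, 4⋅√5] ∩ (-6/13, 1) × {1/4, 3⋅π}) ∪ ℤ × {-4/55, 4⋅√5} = ((-6/13, -4/53] × {1/4}) ∪ (ℤ × {-4/55, 4⋅√5})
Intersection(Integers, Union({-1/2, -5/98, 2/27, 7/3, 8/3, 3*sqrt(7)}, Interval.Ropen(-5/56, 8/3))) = Range(0, 3, 1)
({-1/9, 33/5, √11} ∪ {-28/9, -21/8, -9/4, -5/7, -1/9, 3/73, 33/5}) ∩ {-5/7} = {-5/7}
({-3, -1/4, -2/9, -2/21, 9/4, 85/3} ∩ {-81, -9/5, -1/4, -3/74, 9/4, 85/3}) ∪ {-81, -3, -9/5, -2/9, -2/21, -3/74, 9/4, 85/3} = {-81, -3, -9/5, -1/4, -2/9, -2/21, -3/74, 9/4, 85/3}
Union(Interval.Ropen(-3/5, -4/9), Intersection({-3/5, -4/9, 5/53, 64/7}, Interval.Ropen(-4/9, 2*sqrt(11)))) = Union({5/53}, Interval(-3/5, -4/9))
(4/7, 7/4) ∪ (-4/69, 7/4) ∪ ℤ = ℤ ∪ (-4/69, 7/4)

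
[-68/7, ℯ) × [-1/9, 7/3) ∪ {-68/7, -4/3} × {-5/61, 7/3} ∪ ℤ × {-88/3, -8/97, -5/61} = (ℤ × {-88/3, -8/97, -5/61}) ∪ ({-68/7, -4/3} × {-5/61, 7/3}) ∪ ([-68/7, ℯ) × [-1/9, 7/3))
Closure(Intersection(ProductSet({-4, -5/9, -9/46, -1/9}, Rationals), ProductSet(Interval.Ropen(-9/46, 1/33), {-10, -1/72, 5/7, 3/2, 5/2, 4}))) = ProductSet({-9/46, -1/9}, {-10, -1/72, 5/7, 3/2, 5/2, 4})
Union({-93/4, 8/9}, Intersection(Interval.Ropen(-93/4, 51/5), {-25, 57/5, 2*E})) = {-93/4, 8/9, 2*E}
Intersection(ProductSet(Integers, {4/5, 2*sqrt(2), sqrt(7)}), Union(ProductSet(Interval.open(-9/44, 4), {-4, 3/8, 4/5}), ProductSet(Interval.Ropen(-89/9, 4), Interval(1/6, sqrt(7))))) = ProductSet(Range(-9, 4, 1), {4/5, sqrt(7)})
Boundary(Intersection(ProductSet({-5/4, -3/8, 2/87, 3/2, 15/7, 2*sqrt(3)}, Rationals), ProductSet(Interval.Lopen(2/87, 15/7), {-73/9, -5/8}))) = ProductSet({3/2, 15/7}, {-73/9, -5/8})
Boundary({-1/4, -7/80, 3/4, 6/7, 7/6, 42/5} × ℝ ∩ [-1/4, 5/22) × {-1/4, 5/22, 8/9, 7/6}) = {-1/4, -7/80} × {-1/4, 5/22, 8/9, 7/6}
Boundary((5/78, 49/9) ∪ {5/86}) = {5/86, 5/78, 49/9}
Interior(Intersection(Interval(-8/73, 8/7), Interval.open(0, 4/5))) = Interval.open(0, 4/5)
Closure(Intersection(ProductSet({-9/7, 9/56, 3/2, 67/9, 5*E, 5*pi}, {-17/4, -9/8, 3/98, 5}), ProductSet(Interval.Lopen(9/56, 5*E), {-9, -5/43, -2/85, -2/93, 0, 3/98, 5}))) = ProductSet({3/2, 67/9, 5*E}, {3/98, 5})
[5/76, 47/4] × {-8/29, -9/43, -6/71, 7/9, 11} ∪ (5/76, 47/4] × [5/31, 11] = ((5/76, 47/4] × [5/31, 11]) ∪ ([5/76, 47/4] × {-8/29, -9/43, -6/71, 7/9, 11})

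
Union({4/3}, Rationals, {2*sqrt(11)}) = Union({2*sqrt(11)}, Rationals)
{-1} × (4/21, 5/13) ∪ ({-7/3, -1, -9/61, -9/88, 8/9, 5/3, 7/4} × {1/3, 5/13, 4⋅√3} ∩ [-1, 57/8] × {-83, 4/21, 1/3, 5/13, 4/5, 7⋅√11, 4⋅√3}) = ({-1} × (4/21, 5/13)) ∪ ({-1, -9/61, -9/88, 8/9, 5/3, 7/4} × {1/3, 5/13, 4⋅√3})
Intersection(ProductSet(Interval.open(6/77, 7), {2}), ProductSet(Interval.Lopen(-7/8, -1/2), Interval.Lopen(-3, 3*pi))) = EmptySet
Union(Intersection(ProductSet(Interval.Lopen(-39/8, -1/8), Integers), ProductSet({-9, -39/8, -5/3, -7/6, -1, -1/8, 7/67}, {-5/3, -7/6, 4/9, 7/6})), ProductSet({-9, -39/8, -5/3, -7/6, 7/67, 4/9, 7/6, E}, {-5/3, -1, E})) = ProductSet({-9, -39/8, -5/3, -7/6, 7/67, 4/9, 7/6, E}, {-5/3, -1, E})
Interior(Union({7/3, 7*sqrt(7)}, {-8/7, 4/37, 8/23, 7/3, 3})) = EmptySet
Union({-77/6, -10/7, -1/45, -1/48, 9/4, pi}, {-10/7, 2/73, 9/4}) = {-77/6, -10/7, -1/45, -1/48, 2/73, 9/4, pi}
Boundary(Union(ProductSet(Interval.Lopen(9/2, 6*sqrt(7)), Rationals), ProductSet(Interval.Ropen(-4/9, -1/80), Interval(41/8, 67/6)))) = Union(ProductSet({-4/9, -1/80}, Interval(41/8, 67/6)), ProductSet(Interval(-4/9, -1/80), {41/8, 67/6}), ProductSet(Interval(9/2, 6*sqrt(7)), Interval(-oo, oo)))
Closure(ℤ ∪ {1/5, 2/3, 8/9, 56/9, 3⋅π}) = ℤ ∪ {1/5, 2/3, 8/9, 56/9, 3⋅π}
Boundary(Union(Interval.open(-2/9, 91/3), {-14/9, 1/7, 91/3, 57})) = {-14/9, -2/9, 91/3, 57}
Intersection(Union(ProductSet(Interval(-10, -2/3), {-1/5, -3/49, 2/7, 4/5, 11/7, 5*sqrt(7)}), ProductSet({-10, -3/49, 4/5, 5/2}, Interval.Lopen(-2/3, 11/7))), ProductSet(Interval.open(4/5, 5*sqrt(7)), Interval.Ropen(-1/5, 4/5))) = ProductSet({5/2}, Interval.Ropen(-1/5, 4/5))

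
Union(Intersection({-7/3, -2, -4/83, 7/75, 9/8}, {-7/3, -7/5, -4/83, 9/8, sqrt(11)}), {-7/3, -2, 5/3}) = {-7/3, -2, -4/83, 9/8, 5/3}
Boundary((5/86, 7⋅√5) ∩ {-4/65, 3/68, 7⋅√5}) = ∅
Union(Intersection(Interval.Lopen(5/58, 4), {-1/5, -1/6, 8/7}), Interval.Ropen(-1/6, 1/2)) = Union({8/7}, Interval.Ropen(-1/6, 1/2))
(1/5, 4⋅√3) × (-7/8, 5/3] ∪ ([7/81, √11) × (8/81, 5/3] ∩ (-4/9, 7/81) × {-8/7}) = (1/5, 4⋅√3) × (-7/8, 5/3]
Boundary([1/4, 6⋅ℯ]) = {1/4, 6⋅ℯ}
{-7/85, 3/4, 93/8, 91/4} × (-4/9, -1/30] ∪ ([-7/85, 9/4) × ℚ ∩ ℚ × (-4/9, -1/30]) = ({-7/85, 3/4, 93/8, 91/4} × (-4/9, -1/30]) ∪ ((ℚ ∩ [-7/85, 9/4)) × (ℚ ∩ (-4/9, -1/30]))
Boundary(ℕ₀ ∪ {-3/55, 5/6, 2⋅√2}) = {-3/55, 5/6, 2⋅√2} ∪ ℕ₀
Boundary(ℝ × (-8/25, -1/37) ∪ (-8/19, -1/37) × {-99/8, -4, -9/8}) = (ℝ × {-8/25, -1/37}) ∪ ([-8/19, -1/37] × {-99/8, -4, -9/8})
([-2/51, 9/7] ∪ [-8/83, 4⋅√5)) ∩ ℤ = {0, 1, …, 8}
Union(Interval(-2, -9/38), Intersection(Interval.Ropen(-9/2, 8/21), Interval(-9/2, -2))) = Interval(-9/2, -9/38)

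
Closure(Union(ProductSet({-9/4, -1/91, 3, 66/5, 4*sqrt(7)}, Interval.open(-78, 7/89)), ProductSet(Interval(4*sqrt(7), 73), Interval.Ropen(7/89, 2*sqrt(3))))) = Union(ProductSet({-9/4, -1/91, 3, 66/5, 4*sqrt(7)}, Interval(-78, 7/89)), ProductSet(Interval(4*sqrt(7), 73), Interval(7/89, 2*sqrt(3))))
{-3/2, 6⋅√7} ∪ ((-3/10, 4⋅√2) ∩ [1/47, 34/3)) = {-3/2, 6⋅√7} ∪ [1/47, 4⋅√2)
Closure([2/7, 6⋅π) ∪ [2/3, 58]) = [2/7, 58]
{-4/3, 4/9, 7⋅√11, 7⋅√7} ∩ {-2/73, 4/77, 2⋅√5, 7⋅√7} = {7⋅√7}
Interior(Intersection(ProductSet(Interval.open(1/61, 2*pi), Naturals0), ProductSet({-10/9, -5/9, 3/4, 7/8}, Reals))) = EmptySet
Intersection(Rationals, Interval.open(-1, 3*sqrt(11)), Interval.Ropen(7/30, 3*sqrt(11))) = Intersection(Interval.Ropen(7/30, 3*sqrt(11)), Rationals)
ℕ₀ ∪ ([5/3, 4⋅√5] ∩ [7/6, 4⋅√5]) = ℕ₀ ∪ [5/3, 4⋅√5]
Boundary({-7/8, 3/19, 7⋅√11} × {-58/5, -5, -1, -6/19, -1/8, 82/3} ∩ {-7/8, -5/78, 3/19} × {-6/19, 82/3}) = {-7/8, 3/19} × {-6/19, 82/3}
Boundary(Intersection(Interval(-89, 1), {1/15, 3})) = {1/15}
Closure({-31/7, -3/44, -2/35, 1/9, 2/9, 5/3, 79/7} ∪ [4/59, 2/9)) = {-31/7, -3/44, -2/35, 5/3, 79/7} ∪ [4/59, 2/9]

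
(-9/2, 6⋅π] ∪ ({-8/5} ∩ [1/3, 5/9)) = (-9/2, 6⋅π]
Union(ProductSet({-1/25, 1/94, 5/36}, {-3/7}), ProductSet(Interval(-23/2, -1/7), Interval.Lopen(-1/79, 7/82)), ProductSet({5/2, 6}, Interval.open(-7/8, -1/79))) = Union(ProductSet({5/2, 6}, Interval.open(-7/8, -1/79)), ProductSet({-1/25, 1/94, 5/36}, {-3/7}), ProductSet(Interval(-23/2, -1/7), Interval.Lopen(-1/79, 7/82)))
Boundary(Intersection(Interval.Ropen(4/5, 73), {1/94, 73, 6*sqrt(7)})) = {6*sqrt(7)}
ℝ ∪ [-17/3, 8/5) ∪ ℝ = (-∞, ∞)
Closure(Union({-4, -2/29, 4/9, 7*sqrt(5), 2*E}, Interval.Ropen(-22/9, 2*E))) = Union({-4, 7*sqrt(5)}, Interval(-22/9, 2*E))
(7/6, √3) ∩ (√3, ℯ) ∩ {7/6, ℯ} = ∅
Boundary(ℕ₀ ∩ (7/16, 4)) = {1, 2, 3}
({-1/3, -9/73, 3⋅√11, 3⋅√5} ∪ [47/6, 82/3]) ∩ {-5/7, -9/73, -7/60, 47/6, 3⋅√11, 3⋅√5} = {-9/73, 47/6, 3⋅√11, 3⋅√5}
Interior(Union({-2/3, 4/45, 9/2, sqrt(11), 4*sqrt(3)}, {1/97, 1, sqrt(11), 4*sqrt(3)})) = EmptySet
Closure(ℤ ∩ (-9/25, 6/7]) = {0}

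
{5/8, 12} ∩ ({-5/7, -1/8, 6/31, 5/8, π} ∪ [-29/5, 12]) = {5/8, 12}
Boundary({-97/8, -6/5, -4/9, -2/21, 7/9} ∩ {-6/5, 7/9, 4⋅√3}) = {-6/5, 7/9}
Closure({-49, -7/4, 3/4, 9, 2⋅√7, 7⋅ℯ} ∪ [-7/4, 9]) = {-49, 7⋅ℯ} ∪ [-7/4, 9]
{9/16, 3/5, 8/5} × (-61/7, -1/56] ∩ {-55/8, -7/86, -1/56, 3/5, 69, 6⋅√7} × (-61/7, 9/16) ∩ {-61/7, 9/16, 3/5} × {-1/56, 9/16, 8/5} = {3/5} × {-1/56}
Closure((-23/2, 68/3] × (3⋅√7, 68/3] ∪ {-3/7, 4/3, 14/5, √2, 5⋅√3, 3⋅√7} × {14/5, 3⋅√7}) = ({-23/2, 68/3} × [3⋅√7, 68/3]) ∪ ([-23/2, 68/3] × {68/3, 3⋅√7}) ∪ ((-23/2, 68/3] × (3⋅√7, 68/3]) ∪ ({-3/7, 4/3, 14/5, √2, 5⋅√3, 3⋅√7} × {14/5, 3⋅√7})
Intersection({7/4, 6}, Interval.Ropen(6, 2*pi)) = {6}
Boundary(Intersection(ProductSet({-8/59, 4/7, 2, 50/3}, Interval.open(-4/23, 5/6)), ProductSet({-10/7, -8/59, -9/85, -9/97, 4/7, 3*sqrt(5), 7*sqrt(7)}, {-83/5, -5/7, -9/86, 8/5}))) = ProductSet({-8/59, 4/7}, {-9/86})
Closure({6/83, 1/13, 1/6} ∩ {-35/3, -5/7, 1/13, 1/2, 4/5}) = {1/13}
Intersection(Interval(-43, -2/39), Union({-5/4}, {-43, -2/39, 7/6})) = {-43, -5/4, -2/39}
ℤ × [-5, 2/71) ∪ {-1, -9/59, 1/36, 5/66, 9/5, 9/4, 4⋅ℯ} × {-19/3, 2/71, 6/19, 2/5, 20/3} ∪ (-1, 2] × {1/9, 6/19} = (ℤ × [-5, 2/71)) ∪ ((-1, 2] × {1/9, 6/19}) ∪ ({-1, -9/59, 1/36, 5/66, 9/5, 9/4, 4⋅ℯ} × {-19/3, 2/71, 6/19, 2/5, 20/3})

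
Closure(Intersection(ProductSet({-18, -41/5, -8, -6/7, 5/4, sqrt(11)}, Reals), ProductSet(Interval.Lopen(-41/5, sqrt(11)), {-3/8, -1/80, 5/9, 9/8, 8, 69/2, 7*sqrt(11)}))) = ProductSet({-8, -6/7, 5/4, sqrt(11)}, {-3/8, -1/80, 5/9, 9/8, 8, 69/2, 7*sqrt(11)})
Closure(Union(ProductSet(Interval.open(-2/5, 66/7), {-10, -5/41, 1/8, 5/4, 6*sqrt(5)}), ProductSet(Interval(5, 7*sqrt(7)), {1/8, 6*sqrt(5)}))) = Union(ProductSet(Interval(-2/5, 66/7), {-10, -5/41, 1/8, 5/4, 6*sqrt(5)}), ProductSet(Interval(5, 7*sqrt(7)), {1/8, 6*sqrt(5)}))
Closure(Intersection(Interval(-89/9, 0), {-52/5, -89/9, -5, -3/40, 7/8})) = {-89/9, -5, -3/40}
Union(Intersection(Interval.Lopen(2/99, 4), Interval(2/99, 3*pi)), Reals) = Interval(-oo, oo)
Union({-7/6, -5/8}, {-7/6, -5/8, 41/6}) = {-7/6, -5/8, 41/6}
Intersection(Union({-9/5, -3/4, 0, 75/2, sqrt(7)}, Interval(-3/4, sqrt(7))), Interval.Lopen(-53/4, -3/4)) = {-9/5, -3/4}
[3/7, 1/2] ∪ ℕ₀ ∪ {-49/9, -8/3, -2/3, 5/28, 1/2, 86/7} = {-49/9, -8/3, -2/3, 5/28, 86/7} ∪ ℕ₀ ∪ [3/7, 1/2]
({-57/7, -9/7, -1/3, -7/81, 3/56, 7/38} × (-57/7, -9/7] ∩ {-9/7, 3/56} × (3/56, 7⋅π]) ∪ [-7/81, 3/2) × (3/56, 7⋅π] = [-7/81, 3/2) × (3/56, 7⋅π]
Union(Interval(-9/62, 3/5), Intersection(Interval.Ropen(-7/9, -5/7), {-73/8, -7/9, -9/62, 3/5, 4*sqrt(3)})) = Union({-7/9}, Interval(-9/62, 3/5))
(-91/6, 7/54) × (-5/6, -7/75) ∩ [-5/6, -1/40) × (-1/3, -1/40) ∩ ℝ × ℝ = [-5/6, -1/40) × (-1/3, -7/75)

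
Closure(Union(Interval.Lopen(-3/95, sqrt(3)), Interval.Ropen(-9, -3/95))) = Interval(-9, sqrt(3))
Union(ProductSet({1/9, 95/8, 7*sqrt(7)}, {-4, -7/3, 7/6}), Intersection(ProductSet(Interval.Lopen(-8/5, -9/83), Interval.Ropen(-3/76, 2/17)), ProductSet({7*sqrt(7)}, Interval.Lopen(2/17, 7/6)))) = ProductSet({1/9, 95/8, 7*sqrt(7)}, {-4, -7/3, 7/6})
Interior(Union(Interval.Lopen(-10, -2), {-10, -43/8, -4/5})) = Interval.open(-10, -2)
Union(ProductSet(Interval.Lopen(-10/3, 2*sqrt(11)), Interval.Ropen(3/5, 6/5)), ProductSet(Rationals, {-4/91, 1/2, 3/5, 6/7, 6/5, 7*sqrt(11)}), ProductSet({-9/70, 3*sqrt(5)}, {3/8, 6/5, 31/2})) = Union(ProductSet({-9/70, 3*sqrt(5)}, {3/8, 6/5, 31/2}), ProductSet(Interval.Lopen(-10/3, 2*sqrt(11)), Interval.Ropen(3/5, 6/5)), ProductSet(Rationals, {-4/91, 1/2, 3/5, 6/7, 6/5, 7*sqrt(11)}))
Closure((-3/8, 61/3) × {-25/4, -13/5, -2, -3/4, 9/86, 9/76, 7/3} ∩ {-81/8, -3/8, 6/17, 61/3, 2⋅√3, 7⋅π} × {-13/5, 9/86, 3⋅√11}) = {6/17, 2⋅√3} × {-13/5, 9/86}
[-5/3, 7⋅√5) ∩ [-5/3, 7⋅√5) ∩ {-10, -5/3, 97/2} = {-5/3}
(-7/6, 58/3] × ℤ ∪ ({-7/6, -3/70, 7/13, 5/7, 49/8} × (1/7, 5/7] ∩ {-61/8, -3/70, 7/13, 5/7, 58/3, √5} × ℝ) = ((-7/6, 58/3] × ℤ) ∪ ({-3/70, 7/13, 5/7} × (1/7, 5/7])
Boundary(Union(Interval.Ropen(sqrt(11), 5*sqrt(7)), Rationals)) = Union(Interval(-oo, sqrt(11)), Interval(5*sqrt(7), oo))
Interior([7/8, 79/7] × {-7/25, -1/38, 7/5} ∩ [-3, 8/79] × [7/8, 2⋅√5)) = ∅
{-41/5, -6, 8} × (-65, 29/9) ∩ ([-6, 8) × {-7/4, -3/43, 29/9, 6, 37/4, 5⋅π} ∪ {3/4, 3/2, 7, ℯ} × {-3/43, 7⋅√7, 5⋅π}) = {-6} × {-7/4, -3/43}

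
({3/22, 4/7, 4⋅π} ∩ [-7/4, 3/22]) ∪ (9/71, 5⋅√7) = (9/71, 5⋅√7)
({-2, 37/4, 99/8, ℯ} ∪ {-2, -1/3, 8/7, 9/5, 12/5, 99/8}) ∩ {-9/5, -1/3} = {-1/3}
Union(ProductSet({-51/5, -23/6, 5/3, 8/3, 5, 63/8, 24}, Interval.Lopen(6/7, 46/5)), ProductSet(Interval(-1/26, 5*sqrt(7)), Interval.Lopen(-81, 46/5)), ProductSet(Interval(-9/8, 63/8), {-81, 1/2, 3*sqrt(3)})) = Union(ProductSet({-51/5, -23/6, 5/3, 8/3, 5, 63/8, 24}, Interval.Lopen(6/7, 46/5)), ProductSet(Interval(-9/8, 63/8), {-81, 1/2, 3*sqrt(3)}), ProductSet(Interval(-1/26, 5*sqrt(7)), Interval.Lopen(-81, 46/5)))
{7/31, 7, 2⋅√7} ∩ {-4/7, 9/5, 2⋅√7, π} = {2⋅√7}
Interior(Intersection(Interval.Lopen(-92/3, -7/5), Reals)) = Interval.open(-92/3, -7/5)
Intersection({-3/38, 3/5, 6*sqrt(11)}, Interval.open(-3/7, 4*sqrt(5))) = {-3/38, 3/5}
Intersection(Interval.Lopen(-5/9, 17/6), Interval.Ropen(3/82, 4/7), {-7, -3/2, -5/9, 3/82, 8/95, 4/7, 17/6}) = {3/82, 8/95}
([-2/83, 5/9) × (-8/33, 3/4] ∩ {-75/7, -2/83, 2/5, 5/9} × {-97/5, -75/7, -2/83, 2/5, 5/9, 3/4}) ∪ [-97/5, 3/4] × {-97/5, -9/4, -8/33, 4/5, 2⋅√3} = ({-2/83, 2/5} × {-2/83, 2/5, 5/9, 3/4}) ∪ ([-97/5, 3/4] × {-97/5, -9/4, -8/33, 4/5, 2⋅√3})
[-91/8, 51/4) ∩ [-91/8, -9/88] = [-91/8, -9/88]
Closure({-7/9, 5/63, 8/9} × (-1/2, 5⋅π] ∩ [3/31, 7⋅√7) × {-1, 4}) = {8/9} × {4}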